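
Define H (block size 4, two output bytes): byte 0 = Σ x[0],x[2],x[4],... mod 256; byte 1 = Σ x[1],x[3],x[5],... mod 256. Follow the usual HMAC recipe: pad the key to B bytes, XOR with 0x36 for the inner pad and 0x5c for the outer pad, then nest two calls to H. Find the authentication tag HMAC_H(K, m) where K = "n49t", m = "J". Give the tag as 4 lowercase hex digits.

48d4

Key "n49t" = 6e 34 39 74 is exactly B = 4 bytes: K' = 6e 34 39 74.
K' ⊕ ipad = 58 02 0f 42.  K' ⊕ opad = 32 68 65 28.
Inner input = (K'⊕ipad) ∥ m = 58 02 0f 42 ∥ 4a.
Inner hash: even-index sum = 177 mod 256 = 177; odd-index sum = 68 mod 256 = 68 → b1 44.
Outer input = (K'⊕opad) ∥ inner = 32 68 65 28 ∥ b1 44.
Outer hash (tag): even-index sum = 328 mod 256 = 72; odd-index sum = 212 mod 256 = 212 → 48 d4.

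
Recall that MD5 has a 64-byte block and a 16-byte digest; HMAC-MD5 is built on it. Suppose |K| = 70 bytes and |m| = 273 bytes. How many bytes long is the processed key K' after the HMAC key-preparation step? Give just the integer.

Key is 70 > 64 bytes, so it is hashed to 16 bytes then zero-padded to 64: |K'| = 64.

64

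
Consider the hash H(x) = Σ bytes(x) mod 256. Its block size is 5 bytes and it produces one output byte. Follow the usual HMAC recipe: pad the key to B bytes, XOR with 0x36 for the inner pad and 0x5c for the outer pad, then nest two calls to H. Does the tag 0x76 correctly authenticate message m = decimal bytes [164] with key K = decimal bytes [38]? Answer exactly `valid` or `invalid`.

Key decimal bytes [38] = 26 is 1 byte ≤ B = 5; zero-pad to 5 bytes: K' = 26 00 00 00 00.
K' ⊕ ipad = 10 36 36 36 36; K' ⊕ opad = 7a 5c 5c 5c 5c.
Inner hash: sum = 16+54+54+54+54+164 = 396; mod 256 = 140 → 8c.
Outer hash (recomputed tag): sum = 122+92+92+92+92+140 = 630; mod 256 = 118 → 76.
Recomputed tag = 76; claimed = 76 → match.

valid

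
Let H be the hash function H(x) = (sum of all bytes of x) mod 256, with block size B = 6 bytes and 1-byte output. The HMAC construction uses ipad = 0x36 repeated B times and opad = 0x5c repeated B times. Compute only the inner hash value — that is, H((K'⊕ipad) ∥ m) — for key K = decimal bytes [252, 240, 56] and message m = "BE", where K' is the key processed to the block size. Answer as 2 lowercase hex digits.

c7

Key decimal bytes [252, 240, 56] = fc f0 38 is 3 bytes ≤ B = 6; zero-pad to 6 bytes: K' = fc f0 38 00 00 00.
K' ⊕ ipad = ca c6 0e 36 36 36.
Inner input = ca c6 0e 36 36 36 ∥ 42 45.
Inner hash: sum = 202+198+14+54+54+54+66+69 = 711; mod 256 = 199 → c7.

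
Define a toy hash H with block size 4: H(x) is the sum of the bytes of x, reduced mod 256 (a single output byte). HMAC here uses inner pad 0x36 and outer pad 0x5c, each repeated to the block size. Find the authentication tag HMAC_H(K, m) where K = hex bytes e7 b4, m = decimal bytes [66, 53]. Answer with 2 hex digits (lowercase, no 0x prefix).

91

Key hex bytes e7 b4 is 2 bytes ≤ B = 4; zero-pad to 4 bytes: K' = e7 b4 00 00.
K' ⊕ ipad = d1 82 36 36.  K' ⊕ opad = bb e8 5c 5c.
Inner input = (K'⊕ipad) ∥ m = d1 82 36 36 ∥ 42 35.
Inner hash: sum = 209+130+54+54+66+53 = 566; mod 256 = 54 → 36.
Outer input = (K'⊕opad) ∥ inner = bb e8 5c 5c ∥ 36.
Outer hash (tag): sum = 187+232+92+92+54 = 657; mod 256 = 145 → 91.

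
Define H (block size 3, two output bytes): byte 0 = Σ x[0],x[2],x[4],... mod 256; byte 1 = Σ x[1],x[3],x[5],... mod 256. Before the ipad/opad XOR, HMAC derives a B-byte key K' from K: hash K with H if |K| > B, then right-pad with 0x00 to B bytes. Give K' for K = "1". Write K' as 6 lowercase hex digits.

Key "1" = 31 is 1 byte ≤ B = 3; zero-pad to 3 bytes: K' = 31 00 00.

310000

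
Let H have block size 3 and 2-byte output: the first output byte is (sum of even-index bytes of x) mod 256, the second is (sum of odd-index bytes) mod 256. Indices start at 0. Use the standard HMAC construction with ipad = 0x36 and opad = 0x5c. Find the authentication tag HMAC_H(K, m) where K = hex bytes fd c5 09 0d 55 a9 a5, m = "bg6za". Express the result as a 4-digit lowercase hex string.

Key hex bytes fd c5 09 0d 55 a9 a5 is 7 bytes > B = 3, so hash it first: H(key) = 00 7b, then zero-pad to 3 bytes: K' = 00 7b 00.
K' ⊕ ipad = 36 4d 36.  K' ⊕ opad = 5c 27 5c.
Inner input = (K'⊕ipad) ∥ m = 36 4d 36 ∥ 62 67 36 7a 61.
Inner hash: even-index sum = 333 mod 256 = 77; odd-index sum = 326 mod 256 = 70 → 4d 46.
Outer input = (K'⊕opad) ∥ inner = 5c 27 5c ∥ 4d 46.
Outer hash (tag): even-index sum = 254 mod 256 = 254; odd-index sum = 116 mod 256 = 116 → fe 74.

fe74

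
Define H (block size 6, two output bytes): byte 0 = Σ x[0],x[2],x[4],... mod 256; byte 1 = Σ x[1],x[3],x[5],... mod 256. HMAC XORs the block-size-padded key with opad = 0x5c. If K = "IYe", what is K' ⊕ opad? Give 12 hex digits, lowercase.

1505395c5c5c

Key "IYe" = 49 59 65 is 3 bytes ≤ B = 6; zero-pad to 6 bytes: K' = 49 59 65 00 00 00.
XOR each byte with 0x5c: 49⊕5c=15, 59⊕5c=05, 65⊕5c=39, 00⊕5c=5c, 00⊕5c=5c, 00⊕5c=5c.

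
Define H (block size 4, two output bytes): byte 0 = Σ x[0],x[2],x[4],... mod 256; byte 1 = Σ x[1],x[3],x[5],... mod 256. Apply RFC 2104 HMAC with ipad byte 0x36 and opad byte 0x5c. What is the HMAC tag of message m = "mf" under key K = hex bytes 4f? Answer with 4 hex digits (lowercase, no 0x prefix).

Key hex bytes 4f is 1 byte ≤ B = 4; zero-pad to 4 bytes: K' = 4f 00 00 00.
K' ⊕ ipad = 79 36 36 36.  K' ⊕ opad = 13 5c 5c 5c.
Inner input = (K'⊕ipad) ∥ m = 79 36 36 36 ∥ 6d 66.
Inner hash: even-index sum = 284 mod 256 = 28; odd-index sum = 210 mod 256 = 210 → 1c d2.
Outer input = (K'⊕opad) ∥ inner = 13 5c 5c 5c ∥ 1c d2.
Outer hash (tag): even-index sum = 139 mod 256 = 139; odd-index sum = 394 mod 256 = 138 → 8b 8a.

8b8a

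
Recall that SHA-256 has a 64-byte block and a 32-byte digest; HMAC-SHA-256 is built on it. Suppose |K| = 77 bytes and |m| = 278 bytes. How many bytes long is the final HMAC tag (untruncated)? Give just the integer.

The tag is one SHA-256 digest: 32 bytes.

32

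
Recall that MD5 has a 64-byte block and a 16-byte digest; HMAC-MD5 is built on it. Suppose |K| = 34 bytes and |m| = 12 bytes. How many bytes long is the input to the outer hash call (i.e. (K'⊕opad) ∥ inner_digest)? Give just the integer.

Key is 34 ≤ 64 bytes, zero-padded: |K'| = 64.
Outer input = (K'⊕opad) ∥ H(inner) → 64 + 16 = 80 bytes.

80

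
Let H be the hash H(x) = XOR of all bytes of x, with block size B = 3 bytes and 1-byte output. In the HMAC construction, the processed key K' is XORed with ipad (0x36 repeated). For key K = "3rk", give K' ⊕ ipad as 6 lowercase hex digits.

Key "3rk" = 33 72 6b is exactly B = 3 bytes: K' = 33 72 6b.
XOR each byte with 0x36: 33⊕36=05, 72⊕36=44, 6b⊕36=5d.

05445d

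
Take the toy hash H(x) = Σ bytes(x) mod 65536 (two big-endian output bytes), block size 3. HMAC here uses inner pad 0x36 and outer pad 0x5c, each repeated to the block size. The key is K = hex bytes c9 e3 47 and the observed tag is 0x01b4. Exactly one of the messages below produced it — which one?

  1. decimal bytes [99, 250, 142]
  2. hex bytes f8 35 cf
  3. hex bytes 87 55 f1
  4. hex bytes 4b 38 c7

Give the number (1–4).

2

Key hex bytes c9 e3 47 is exactly B = 3 bytes: K' = c9 e3 47.
K' ⊕ ipad = ff d5 71; K' ⊕ opad = 95 bf 1b.
m1: inner = H(ff d5 71 63 fa 8e) = 04 30; tag = H(95 bf 1b 04 30) = 01a3
m2: inner = H(ff d5 71 f8 35 cf) = 04 41; tag = H(95 bf 1b 04 41) = 01b4 ← matches
m3: inner = H(ff d5 71 87 55 f1) = 04 12; tag = H(95 bf 1b 04 12) = 0185
m4: inner = H(ff d5 71 4b 38 c7) = 03 8f; tag = H(95 bf 1b 03 8f) = 0201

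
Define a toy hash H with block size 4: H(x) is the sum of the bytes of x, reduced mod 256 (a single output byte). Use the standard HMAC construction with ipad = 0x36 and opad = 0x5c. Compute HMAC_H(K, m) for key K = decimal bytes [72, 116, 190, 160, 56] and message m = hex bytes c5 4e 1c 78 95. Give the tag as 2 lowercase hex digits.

Key decimal bytes [72, 116, 190, 160, 56] = 48 74 be a0 38 is 5 bytes > B = 4, so hash it first: H(key) = 52, then zero-pad to 4 bytes: K' = 52 00 00 00.
K' ⊕ ipad = 64 36 36 36.  K' ⊕ opad = 0e 5c 5c 5c.
Inner input = (K'⊕ipad) ∥ m = 64 36 36 36 ∥ c5 4e 1c 78 95.
Inner hash: sum = 100+54+54+54+197+78+28+120+149 = 834; mod 256 = 66 → 42.
Outer input = (K'⊕opad) ∥ inner = 0e 5c 5c 5c ∥ 42.
Outer hash (tag): sum = 14+92+92+92+66 = 356; mod 256 = 100 → 64.

64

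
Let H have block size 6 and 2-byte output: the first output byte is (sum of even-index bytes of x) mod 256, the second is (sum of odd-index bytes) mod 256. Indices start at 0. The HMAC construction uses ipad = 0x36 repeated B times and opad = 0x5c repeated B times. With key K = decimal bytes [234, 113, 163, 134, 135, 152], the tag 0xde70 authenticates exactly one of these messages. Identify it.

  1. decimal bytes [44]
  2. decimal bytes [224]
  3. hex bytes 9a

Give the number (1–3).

1

Key decimal bytes [234, 113, 163, 134, 135, 152] = ea 71 a3 86 87 98 is exactly B = 6 bytes: K' = ea 71 a3 86 87 98.
K' ⊕ ipad = dc 47 95 b0 b1 ae; K' ⊕ opad = b6 2d ff da db c4.
m1: inner = H(dc 47 95 b0 b1 ae 2c) = 4e a5; tag = H(b6 2d ff da db c4 4e a5) = de70 ← matches
m2: inner = H(dc 47 95 b0 b1 ae e0) = 02 a5; tag = H(b6 2d ff da db c4 02 a5) = 9270
m3: inner = H(dc 47 95 b0 b1 ae 9a) = bc a5; tag = H(b6 2d ff da db c4 bc a5) = 4c70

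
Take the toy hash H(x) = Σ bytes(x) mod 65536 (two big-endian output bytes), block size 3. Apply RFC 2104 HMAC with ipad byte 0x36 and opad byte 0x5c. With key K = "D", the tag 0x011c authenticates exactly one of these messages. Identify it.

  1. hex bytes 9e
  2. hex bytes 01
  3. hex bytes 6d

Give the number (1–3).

3

Key "D" = 44 is 1 byte ≤ B = 3; zero-pad to 3 bytes: K' = 44 00 00.
K' ⊕ ipad = 72 36 36; K' ⊕ opad = 18 5c 5c.
m1: inner = H(72 36 36 9e) = 01 7c; tag = H(18 5c 5c 01 7c) = 014d
m2: inner = H(72 36 36 01) = 00 df; tag = H(18 5c 5c 00 df) = 01af
m3: inner = H(72 36 36 6d) = 01 4b; tag = H(18 5c 5c 01 4b) = 011c ← matches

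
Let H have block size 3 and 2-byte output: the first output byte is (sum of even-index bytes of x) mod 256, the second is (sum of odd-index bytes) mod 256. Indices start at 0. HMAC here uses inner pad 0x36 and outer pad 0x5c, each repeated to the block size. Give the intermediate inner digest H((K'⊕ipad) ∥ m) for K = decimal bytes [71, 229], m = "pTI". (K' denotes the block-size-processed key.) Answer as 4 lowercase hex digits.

fb8c

Key decimal bytes [71, 229] = 47 e5 is 2 bytes ≤ B = 3; zero-pad to 3 bytes: K' = 47 e5 00.
K' ⊕ ipad = 71 d3 36.
Inner input = 71 d3 36 ∥ 70 54 49.
Inner hash: even-index sum = 251 mod 256 = 251; odd-index sum = 396 mod 256 = 140 → fb 8c.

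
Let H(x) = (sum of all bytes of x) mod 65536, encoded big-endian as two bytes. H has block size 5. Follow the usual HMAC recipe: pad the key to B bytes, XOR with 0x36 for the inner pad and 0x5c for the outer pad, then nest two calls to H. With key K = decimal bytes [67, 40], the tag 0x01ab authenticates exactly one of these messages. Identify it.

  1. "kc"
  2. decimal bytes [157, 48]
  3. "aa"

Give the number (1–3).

2

Key decimal bytes [67, 40] = 43 28 is 2 bytes ≤ B = 5; zero-pad to 5 bytes: K' = 43 28 00 00 00.
K' ⊕ ipad = 75 1e 36 36 36; K' ⊕ opad = 1f 74 5c 5c 5c.
m1: inner = H(75 1e 36 36 36 6b 63) = 02 03; tag = H(1f 74 5c 5c 5c 02 03) = 01ac
m2: inner = H(75 1e 36 36 36 9d 30) = 02 02; tag = H(1f 74 5c 5c 5c 02 02) = 01ab ← matches
m3: inner = H(75 1e 36 36 36 61 61) = 01 f7; tag = H(1f 74 5c 5c 5c 01 f7) = 029f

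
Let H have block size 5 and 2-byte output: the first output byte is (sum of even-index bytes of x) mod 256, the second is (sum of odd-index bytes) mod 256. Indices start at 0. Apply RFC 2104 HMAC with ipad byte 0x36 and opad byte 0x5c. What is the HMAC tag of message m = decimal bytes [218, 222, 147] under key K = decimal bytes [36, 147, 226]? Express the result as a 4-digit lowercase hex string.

Key decimal bytes [36, 147, 226] = 24 93 e2 is 3 bytes ≤ B = 5; zero-pad to 5 bytes: K' = 24 93 e2 00 00.
K' ⊕ ipad = 12 a5 d4 36 36.  K' ⊕ opad = 78 cf be 5c 5c.
Inner input = (K'⊕ipad) ∥ m = 12 a5 d4 36 36 ∥ da de 93.
Inner hash: even-index sum = 506 mod 256 = 250; odd-index sum = 584 mod 256 = 72 → fa 48.
Outer input = (K'⊕opad) ∥ inner = 78 cf be 5c 5c ∥ fa 48.
Outer hash (tag): even-index sum = 474 mod 256 = 218; odd-index sum = 549 mod 256 = 37 → da 25.

da25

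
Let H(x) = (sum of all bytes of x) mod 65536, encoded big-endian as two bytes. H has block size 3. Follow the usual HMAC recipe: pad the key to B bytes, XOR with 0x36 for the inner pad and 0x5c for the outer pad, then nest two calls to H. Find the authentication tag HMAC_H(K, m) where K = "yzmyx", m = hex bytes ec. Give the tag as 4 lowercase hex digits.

0185

Key "yzmyx" = 79 7a 6d 79 78 is 5 bytes > B = 3, so hash it first: H(key) = 02 51, then zero-pad to 3 bytes: K' = 02 51 00.
K' ⊕ ipad = 34 67 36.  K' ⊕ opad = 5e 0d 5c.
Inner input = (K'⊕ipad) ∥ m = 34 67 36 ∥ ec.
Inner hash: sum = 52+103+54+236 = 445 → 01 bd.
Outer input = (K'⊕opad) ∥ inner = 5e 0d 5c ∥ 01 bd.
Outer hash (tag): sum = 94+13+92+1+189 = 389 → 01 85.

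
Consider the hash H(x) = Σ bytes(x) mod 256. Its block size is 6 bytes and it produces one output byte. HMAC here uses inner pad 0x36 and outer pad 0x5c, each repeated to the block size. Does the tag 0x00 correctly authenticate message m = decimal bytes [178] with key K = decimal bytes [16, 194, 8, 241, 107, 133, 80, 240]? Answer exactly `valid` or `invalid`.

valid

Key decimal bytes [16, 194, 8, 241, 107, 133, 80, 240] = 10 c2 08 f1 6b 85 50 f0 is 8 bytes > B = 6, so hash it first: H(key) = fb, then zero-pad to 6 bytes: K' = fb 00 00 00 00 00.
K' ⊕ ipad = cd 36 36 36 36 36; K' ⊕ opad = a7 5c 5c 5c 5c 5c.
Inner hash: sum = 205+54+54+54+54+54+178 = 653; mod 256 = 141 → 8d.
Outer hash (recomputed tag): sum = 167+92+92+92+92+92+141 = 768; mod 256 = 0 → 00.
Recomputed tag = 00; claimed = 00 → match.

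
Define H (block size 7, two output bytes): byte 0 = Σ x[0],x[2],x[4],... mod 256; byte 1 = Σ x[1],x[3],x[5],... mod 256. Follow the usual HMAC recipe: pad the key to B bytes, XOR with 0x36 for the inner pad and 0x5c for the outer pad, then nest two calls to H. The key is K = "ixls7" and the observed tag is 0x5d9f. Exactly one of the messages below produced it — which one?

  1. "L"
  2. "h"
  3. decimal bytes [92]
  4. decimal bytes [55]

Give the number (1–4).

2

Key "ixls7" = 69 78 6c 73 37 is 5 bytes ≤ B = 7; zero-pad to 7 bytes: K' = 69 78 6c 73 37 00 00.
K' ⊕ ipad = 5f 4e 5a 45 01 36 36; K' ⊕ opad = 35 24 30 2f 6b 5c 5c.
m1: inner = H(5f 4e 5a 45 01 36 36 4c) = f0 15; tag = H(35 24 30 2f 6b 5c 5c f0 15) = 419f
m2: inner = H(5f 4e 5a 45 01 36 36 68) = f0 31; tag = H(35 24 30 2f 6b 5c 5c f0 31) = 5d9f ← matches
m3: inner = H(5f 4e 5a 45 01 36 36 5c) = f0 25; tag = H(35 24 30 2f 6b 5c 5c f0 25) = 519f
m4: inner = H(5f 4e 5a 45 01 36 36 37) = f0 00; tag = H(35 24 30 2f 6b 5c 5c f0 00) = 2c9f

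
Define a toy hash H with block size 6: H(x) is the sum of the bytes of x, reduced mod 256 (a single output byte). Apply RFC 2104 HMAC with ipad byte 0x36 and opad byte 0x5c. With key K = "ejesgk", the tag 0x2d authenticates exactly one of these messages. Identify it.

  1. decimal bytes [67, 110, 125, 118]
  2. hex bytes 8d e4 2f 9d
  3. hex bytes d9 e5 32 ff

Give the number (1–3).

3

Key "ejesgk" = 65 6a 65 73 67 6b is exactly B = 6 bytes: K' = 65 6a 65 73 67 6b.
K' ⊕ ipad = 53 5c 53 45 51 5d; K' ⊕ opad = 39 36 39 2f 3b 37.
m1: inner = H(53 5c 53 45 51 5d 43 6e 7d 76) = 99; tag = H(39 36 39 2f 3b 37 99) = e2
m2: inner = H(53 5c 53 45 51 5d 8d e4 2f 9d) = 32; tag = H(39 36 39 2f 3b 37 32) = 7b
m3: inner = H(53 5c 53 45 51 5d d9 e5 32 ff) = e4; tag = H(39 36 39 2f 3b 37 e4) = 2d ← matches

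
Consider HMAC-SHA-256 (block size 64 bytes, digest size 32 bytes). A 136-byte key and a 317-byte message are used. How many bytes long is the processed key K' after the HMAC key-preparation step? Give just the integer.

64

Key is 136 > 64 bytes, so it is hashed to 32 bytes then zero-padded to 64: |K'| = 64.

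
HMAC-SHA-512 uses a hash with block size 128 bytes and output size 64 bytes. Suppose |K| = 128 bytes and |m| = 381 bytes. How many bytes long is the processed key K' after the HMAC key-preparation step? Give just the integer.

Key is 128 ≤ 128 bytes, zero-padded: |K'| = 128.

128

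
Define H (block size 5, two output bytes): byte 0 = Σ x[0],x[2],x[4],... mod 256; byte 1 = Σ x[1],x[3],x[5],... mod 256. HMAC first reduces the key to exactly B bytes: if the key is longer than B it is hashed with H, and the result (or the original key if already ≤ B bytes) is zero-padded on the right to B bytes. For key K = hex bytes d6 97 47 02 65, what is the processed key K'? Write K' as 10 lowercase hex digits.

d697470265

Key hex bytes d6 97 47 02 65 is exactly B = 5 bytes: K' = d6 97 47 02 65.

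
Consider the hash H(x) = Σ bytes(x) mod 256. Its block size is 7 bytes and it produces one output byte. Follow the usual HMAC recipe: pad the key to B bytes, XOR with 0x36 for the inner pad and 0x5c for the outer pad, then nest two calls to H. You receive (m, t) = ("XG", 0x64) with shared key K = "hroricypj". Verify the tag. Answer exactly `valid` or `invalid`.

Key "hroricypj" = 68 72 6f 72 69 63 79 70 6a is 9 bytes > B = 7, so hash it first: H(key) = da, then zero-pad to 7 bytes: K' = da 00 00 00 00 00 00.
K' ⊕ ipad = ec 36 36 36 36 36 36; K' ⊕ opad = 86 5c 5c 5c 5c 5c 5c.
Inner hash: sum = 236+54+54+54+54+54+54+88+71 = 719; mod 256 = 207 → cf.
Outer hash (recomputed tag): sum = 134+92+92+92+92+92+92+207 = 893; mod 256 = 125 → 7d.
Recomputed tag = 7d; claimed = 64 → mismatch.

invalid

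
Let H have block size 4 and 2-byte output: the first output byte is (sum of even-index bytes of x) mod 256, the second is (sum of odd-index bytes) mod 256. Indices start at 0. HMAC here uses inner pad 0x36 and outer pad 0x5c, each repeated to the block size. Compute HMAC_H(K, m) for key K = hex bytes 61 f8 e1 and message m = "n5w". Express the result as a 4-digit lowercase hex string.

Key hex bytes 61 f8 e1 is 3 bytes ≤ B = 4; zero-pad to 4 bytes: K' = 61 f8 e1 00.
K' ⊕ ipad = 57 ce d7 36.  K' ⊕ opad = 3d a4 bd 5c.
Inner input = (K'⊕ipad) ∥ m = 57 ce d7 36 ∥ 6e 35 77.
Inner hash: even-index sum = 531 mod 256 = 19; odd-index sum = 313 mod 256 = 57 → 13 39.
Outer input = (K'⊕opad) ∥ inner = 3d a4 bd 5c ∥ 13 39.
Outer hash (tag): even-index sum = 269 mod 256 = 13; odd-index sum = 313 mod 256 = 57 → 0d 39.

0d39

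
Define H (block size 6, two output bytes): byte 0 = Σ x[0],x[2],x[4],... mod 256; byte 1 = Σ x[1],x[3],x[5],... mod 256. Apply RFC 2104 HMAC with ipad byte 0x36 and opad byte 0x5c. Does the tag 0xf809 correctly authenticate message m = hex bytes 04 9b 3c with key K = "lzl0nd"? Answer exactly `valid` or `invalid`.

invalid

Key "lzl0nd" = 6c 7a 6c 30 6e 64 is exactly B = 6 bytes: K' = 6c 7a 6c 30 6e 64.
K' ⊕ ipad = 5a 4c 5a 06 58 52; K' ⊕ opad = 30 26 30 6c 32 38.
Inner hash: even-index sum = 332 mod 256 = 76; odd-index sum = 319 mod 256 = 63 → 4c 3f.
Outer hash (recomputed tag): even-index sum = 222 mod 256 = 222; odd-index sum = 265 mod 256 = 9 → de 09.
Recomputed tag = de09; claimed = f809 → mismatch.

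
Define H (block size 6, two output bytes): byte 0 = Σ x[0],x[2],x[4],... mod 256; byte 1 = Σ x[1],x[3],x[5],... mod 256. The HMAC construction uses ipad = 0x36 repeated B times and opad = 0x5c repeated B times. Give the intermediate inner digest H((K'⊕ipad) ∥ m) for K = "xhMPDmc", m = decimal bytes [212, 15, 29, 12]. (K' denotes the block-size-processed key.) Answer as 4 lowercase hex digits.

Key "xhMPDmc" = 78 68 4d 50 44 6d 63 is 7 bytes > B = 6, so hash it first: H(key) = 6c 25, then zero-pad to 6 bytes: K' = 6c 25 00 00 00 00.
K' ⊕ ipad = 5a 13 36 36 36 36.
Inner input = 5a 13 36 36 36 36 ∥ d4 0f 1d 0c.
Inner hash: even-index sum = 439 mod 256 = 183; odd-index sum = 154 mod 256 = 154 → b7 9a.

b79a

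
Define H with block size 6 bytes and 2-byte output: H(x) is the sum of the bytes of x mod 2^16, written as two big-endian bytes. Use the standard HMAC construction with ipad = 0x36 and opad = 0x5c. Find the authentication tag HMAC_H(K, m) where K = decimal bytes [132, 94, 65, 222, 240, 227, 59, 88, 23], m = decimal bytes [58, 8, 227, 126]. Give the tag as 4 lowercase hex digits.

Key decimal bytes [132, 94, 65, 222, 240, 227, 59, 88, 23] = 84 5e 41 de f0 e3 3b 58 17 is 9 bytes > B = 6, so hash it first: H(key) = 04 7e, then zero-pad to 6 bytes: K' = 04 7e 00 00 00 00.
K' ⊕ ipad = 32 48 36 36 36 36.  K' ⊕ opad = 58 22 5c 5c 5c 5c.
Inner input = (K'⊕ipad) ∥ m = 32 48 36 36 36 36 ∥ 3a 08 e3 7e.
Inner hash: sum = 50+72+54+54+54+54+58+8+227+126 = 757 → 02 f5.
Outer input = (K'⊕opad) ∥ inner = 58 22 5c 5c 5c 5c ∥ 02 f5.
Outer hash (tag): sum = 88+34+92+92+92+92+2+245 = 737 → 02 e1.

02e1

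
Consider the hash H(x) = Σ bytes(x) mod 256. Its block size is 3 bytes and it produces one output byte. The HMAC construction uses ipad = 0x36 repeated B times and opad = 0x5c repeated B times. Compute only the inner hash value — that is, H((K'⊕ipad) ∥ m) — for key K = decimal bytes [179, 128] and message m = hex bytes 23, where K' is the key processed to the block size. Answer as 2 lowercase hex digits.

94

Key decimal bytes [179, 128] = b3 80 is 2 bytes ≤ B = 3; zero-pad to 3 bytes: K' = b3 80 00.
K' ⊕ ipad = 85 b6 36.
Inner input = 85 b6 36 ∥ 23.
Inner hash: sum = 133+182+54+35 = 404; mod 256 = 148 → 94.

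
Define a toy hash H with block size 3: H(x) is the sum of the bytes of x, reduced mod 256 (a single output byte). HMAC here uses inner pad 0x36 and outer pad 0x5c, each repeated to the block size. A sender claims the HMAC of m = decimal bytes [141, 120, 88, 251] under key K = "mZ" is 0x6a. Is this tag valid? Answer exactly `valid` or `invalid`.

Key "mZ" = 6d 5a is 2 bytes ≤ B = 3; zero-pad to 3 bytes: K' = 6d 5a 00.
K' ⊕ ipad = 5b 6c 36; K' ⊕ opad = 31 06 5c.
Inner hash: sum = 91+108+54+141+120+88+251 = 853; mod 256 = 85 → 55.
Outer hash (recomputed tag): sum = 49+6+92+85 = 232 → e8.
Recomputed tag = e8; claimed = 6a → mismatch.

invalid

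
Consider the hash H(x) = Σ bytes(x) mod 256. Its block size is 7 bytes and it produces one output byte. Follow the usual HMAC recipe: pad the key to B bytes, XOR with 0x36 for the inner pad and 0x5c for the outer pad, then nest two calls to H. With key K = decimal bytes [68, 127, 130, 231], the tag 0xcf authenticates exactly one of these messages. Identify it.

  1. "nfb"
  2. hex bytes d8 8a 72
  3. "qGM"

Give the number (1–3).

3

Key decimal bytes [68, 127, 130, 231] = 44 7f 82 e7 is 4 bytes ≤ B = 7; zero-pad to 7 bytes: K' = 44 7f 82 e7 00 00 00.
K' ⊕ ipad = 72 49 b4 d1 36 36 36; K' ⊕ opad = 18 23 de bb 5c 5c 5c.
m1: inner = H(72 49 b4 d1 36 36 36 6e 66 62) = 18; tag = H(18 23 de bb 5c 5c 5c 18) = 00
m2: inner = H(72 49 b4 d1 36 36 36 d8 8a 72) = b6; tag = H(18 23 de bb 5c 5c 5c b6) = 9e
m3: inner = H(72 49 b4 d1 36 36 36 71 47 4d) = e7; tag = H(18 23 de bb 5c 5c 5c e7) = cf ← matches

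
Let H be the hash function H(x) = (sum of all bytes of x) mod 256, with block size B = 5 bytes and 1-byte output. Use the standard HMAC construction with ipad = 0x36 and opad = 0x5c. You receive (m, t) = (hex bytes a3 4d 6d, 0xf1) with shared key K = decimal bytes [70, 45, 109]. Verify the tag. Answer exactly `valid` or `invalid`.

Key decimal bytes [70, 45, 109] = 46 2d 6d is 3 bytes ≤ B = 5; zero-pad to 5 bytes: K' = 46 2d 6d 00 00.
K' ⊕ ipad = 70 1b 5b 36 36; K' ⊕ opad = 1a 71 31 5c 5c.
Inner hash: sum = 112+27+91+54+54+163+77+109 = 687; mod 256 = 175 → af.
Outer hash (recomputed tag): sum = 26+113+49+92+92+175 = 547; mod 256 = 35 → 23.
Recomputed tag = 23; claimed = f1 → mismatch.

invalid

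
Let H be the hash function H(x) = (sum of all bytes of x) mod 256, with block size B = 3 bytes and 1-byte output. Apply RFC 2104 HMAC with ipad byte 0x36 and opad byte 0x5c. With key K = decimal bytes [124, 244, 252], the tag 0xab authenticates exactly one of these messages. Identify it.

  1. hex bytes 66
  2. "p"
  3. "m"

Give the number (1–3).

3

Key decimal bytes [124, 244, 252] = 7c f4 fc is exactly B = 3 bytes: K' = 7c f4 fc.
K' ⊕ ipad = 4a c2 ca; K' ⊕ opad = 20 a8 a0.
m1: inner = H(4a c2 ca 66) = 3c; tag = H(20 a8 a0 3c) = a4
m2: inner = H(4a c2 ca 70) = 46; tag = H(20 a8 a0 46) = ae
m3: inner = H(4a c2 ca 6d) = 43; tag = H(20 a8 a0 43) = ab ← matches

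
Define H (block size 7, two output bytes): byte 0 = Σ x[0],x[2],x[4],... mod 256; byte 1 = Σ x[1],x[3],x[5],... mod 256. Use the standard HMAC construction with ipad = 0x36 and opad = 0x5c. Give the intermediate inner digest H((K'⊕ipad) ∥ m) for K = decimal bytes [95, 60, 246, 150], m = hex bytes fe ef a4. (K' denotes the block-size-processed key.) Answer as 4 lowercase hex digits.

8482

Key decimal bytes [95, 60, 246, 150] = 5f 3c f6 96 is 4 bytes ≤ B = 7; zero-pad to 7 bytes: K' = 5f 3c f6 96 00 00 00.
K' ⊕ ipad = 69 0a c0 a0 36 36 36.
Inner input = 69 0a c0 a0 36 36 36 ∥ fe ef a4.
Inner hash: even-index sum = 644 mod 256 = 132; odd-index sum = 642 mod 256 = 130 → 84 82.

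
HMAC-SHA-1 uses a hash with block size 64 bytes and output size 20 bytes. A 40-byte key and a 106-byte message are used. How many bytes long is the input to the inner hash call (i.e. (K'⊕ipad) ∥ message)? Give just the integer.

170

Key is 40 ≤ 64 bytes, zero-padded: |K'| = 64.
Inner input = (K'⊕ipad) ∥ m → 64 + 106 = 170 bytes.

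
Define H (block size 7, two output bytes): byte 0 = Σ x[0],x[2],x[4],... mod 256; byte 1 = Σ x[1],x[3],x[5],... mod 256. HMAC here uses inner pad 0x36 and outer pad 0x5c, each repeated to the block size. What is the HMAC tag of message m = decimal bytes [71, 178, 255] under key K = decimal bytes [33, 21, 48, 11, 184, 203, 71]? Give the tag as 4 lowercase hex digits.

Key decimal bytes [33, 21, 48, 11, 184, 203, 71] = 21 15 30 0b b8 cb 47 is exactly B = 7 bytes: K' = 21 15 30 0b b8 cb 47.
K' ⊕ ipad = 17 23 06 3d 8e fd 71.  K' ⊕ opad = 7d 49 6c 57 e4 97 1b.
Inner input = (K'⊕ipad) ∥ m = 17 23 06 3d 8e fd 71 ∥ 47 b2 ff.
Inner hash: even-index sum = 462 mod 256 = 206; odd-index sum = 675 mod 256 = 163 → ce a3.
Outer input = (K'⊕opad) ∥ inner = 7d 49 6c 57 e4 97 1b ∥ ce a3.
Outer hash (tag): even-index sum = 651 mod 256 = 139; odd-index sum = 517 mod 256 = 5 → 8b 05.

8b05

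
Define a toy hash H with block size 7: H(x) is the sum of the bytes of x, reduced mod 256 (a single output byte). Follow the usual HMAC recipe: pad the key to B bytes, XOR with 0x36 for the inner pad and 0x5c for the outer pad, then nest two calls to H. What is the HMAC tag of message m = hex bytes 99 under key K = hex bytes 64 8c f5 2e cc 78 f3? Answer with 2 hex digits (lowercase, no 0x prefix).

Key hex bytes 64 8c f5 2e cc 78 f3 is exactly B = 7 bytes: K' = 64 8c f5 2e cc 78 f3.
K' ⊕ ipad = 52 ba c3 18 fa 4e c5.  K' ⊕ opad = 38 d0 a9 72 90 24 af.
Inner input = (K'⊕ipad) ∥ m = 52 ba c3 18 fa 4e c5 ∥ 99.
Inner hash: sum = 82+186+195+24+250+78+197+153 = 1165; mod 256 = 141 → 8d.
Outer input = (K'⊕opad) ∥ inner = 38 d0 a9 72 90 24 af ∥ 8d.
Outer hash (tag): sum = 56+208+169+114+144+36+175+141 = 1043; mod 256 = 19 → 13.

13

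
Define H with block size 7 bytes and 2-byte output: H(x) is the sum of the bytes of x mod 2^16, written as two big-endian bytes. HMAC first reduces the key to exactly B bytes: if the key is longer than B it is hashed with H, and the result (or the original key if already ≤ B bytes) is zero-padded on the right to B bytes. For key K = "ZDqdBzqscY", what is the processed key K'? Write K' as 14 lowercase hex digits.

|K| = 10 > B = 7, so first hash the key.
H(K): sum = 90+68+113+100+66+122+113+115+99+89 = 975 → 03 cf.
Zero-pad H(K) = 03 cf to 7 bytes: K' = 03 cf 00 00 00 00 00.

03cf0000000000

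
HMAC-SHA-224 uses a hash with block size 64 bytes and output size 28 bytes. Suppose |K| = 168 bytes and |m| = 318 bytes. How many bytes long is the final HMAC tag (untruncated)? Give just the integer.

The tag is one SHA-224 digest: 28 bytes.

28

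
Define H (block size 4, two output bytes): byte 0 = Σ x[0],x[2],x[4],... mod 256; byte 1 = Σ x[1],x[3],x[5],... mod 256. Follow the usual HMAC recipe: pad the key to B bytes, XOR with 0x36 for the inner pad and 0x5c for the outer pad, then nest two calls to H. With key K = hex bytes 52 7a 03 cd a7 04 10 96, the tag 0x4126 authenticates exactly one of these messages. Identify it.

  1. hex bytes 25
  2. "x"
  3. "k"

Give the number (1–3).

Key hex bytes 52 7a 03 cd a7 04 10 96 is 8 bytes > B = 4, so hash it first: H(key) = 0c e1, then zero-pad to 4 bytes: K' = 0c e1 00 00.
K' ⊕ ipad = 3a d7 36 36; K' ⊕ opad = 50 bd 5c 5c.
m1: inner = H(3a d7 36 36 25) = 95 0d; tag = H(50 bd 5c 5c 95 0d) = 4126 ← matches
m2: inner = H(3a d7 36 36 78) = e8 0d; tag = H(50 bd 5c 5c e8 0d) = 9426
m3: inner = H(3a d7 36 36 6b) = db 0d; tag = H(50 bd 5c 5c db 0d) = 8726

1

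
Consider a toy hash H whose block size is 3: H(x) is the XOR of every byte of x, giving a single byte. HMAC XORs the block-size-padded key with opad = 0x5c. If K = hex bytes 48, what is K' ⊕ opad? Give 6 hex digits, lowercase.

145c5c

Key hex bytes 48 is 1 byte ≤ B = 3; zero-pad to 3 bytes: K' = 48 00 00.
XOR each byte with 0x5c: 48⊕5c=14, 00⊕5c=5c, 00⊕5c=5c.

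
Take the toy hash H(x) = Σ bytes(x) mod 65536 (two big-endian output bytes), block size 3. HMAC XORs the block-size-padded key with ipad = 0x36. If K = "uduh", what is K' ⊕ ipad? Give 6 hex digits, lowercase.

378036

Key "uduh" = 75 64 75 68 is 4 bytes > B = 3, so hash it first: H(key) = 01 b6, then zero-pad to 3 bytes: K' = 01 b6 00.
XOR each byte with 0x36: 01⊕36=37, b6⊕36=80, 00⊕36=36.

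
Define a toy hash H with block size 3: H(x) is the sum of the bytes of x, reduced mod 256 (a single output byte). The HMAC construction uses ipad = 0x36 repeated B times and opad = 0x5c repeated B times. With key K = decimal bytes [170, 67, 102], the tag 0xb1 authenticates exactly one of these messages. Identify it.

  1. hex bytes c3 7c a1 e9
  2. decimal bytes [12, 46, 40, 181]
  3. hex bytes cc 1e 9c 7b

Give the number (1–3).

3

Key decimal bytes [170, 67, 102] = aa 43 66 is exactly B = 3 bytes: K' = aa 43 66.
K' ⊕ ipad = 9c 75 50; K' ⊕ opad = f6 1f 3a.
m1: inner = H(9c 75 50 c3 7c a1 e9) = 2a; tag = H(f6 1f 3a 2a) = 79
m2: inner = H(9c 75 50 0c 2e 28 b5) = 78; tag = H(f6 1f 3a 78) = c7
m3: inner = H(9c 75 50 cc 1e 9c 7b) = 62; tag = H(f6 1f 3a 62) = b1 ← matches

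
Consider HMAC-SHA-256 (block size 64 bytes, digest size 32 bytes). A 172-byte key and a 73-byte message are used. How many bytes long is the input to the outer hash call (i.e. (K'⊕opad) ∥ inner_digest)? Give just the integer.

96

Key is 172 > 64 bytes, so it is hashed to 32 bytes then zero-padded to 64: |K'| = 64.
Outer input = (K'⊕opad) ∥ H(inner) → 64 + 32 = 96 bytes.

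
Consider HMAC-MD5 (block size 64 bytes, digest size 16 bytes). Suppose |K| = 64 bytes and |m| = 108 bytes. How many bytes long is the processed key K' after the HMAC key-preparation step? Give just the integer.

64

Key is 64 ≤ 64 bytes, zero-padded: |K'| = 64.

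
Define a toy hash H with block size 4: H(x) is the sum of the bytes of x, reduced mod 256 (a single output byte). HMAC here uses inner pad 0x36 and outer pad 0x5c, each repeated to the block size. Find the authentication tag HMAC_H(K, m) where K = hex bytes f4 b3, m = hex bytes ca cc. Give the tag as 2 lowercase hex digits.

Key hex bytes f4 b3 is 2 bytes ≤ B = 4; zero-pad to 4 bytes: K' = f4 b3 00 00.
K' ⊕ ipad = c2 85 36 36.  K' ⊕ opad = a8 ef 5c 5c.
Inner input = (K'⊕ipad) ∥ m = c2 85 36 36 ∥ ca cc.
Inner hash: sum = 194+133+54+54+202+204 = 841; mod 256 = 73 → 49.
Outer input = (K'⊕opad) ∥ inner = a8 ef 5c 5c ∥ 49.
Outer hash (tag): sum = 168+239+92+92+73 = 664; mod 256 = 152 → 98.

98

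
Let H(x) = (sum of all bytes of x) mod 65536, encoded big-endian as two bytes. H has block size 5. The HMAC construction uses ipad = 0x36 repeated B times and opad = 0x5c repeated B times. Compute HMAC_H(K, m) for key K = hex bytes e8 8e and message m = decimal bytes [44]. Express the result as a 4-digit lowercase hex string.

Key hex bytes e8 8e is 2 bytes ≤ B = 5; zero-pad to 5 bytes: K' = e8 8e 00 00 00.
K' ⊕ ipad = de b8 36 36 36.  K' ⊕ opad = b4 d2 5c 5c 5c.
Inner input = (K'⊕ipad) ∥ m = de b8 36 36 36 ∥ 2c.
Inner hash: sum = 222+184+54+54+54+44 = 612 → 02 64.
Outer input = (K'⊕opad) ∥ inner = b4 d2 5c 5c 5c ∥ 02 64.
Outer hash (tag): sum = 180+210+92+92+92+2+100 = 768 → 03 00.

0300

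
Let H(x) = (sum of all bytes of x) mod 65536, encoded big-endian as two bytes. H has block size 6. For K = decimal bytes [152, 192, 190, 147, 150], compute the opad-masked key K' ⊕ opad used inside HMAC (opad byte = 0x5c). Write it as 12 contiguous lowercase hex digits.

Key decimal bytes [152, 192, 190, 147, 150] = 98 c0 be 93 96 is 5 bytes ≤ B = 6; zero-pad to 6 bytes: K' = 98 c0 be 93 96 00.
XOR each byte with 0x5c: 98⊕5c=c4, c0⊕5c=9c, be⊕5c=e2, 93⊕5c=cf, 96⊕5c=ca, 00⊕5c=5c.

c49ce2cfca5c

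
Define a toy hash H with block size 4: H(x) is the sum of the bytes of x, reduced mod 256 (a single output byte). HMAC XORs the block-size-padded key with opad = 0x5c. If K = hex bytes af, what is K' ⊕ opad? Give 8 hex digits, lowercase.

f35c5c5c

Key hex bytes af is 1 byte ≤ B = 4; zero-pad to 4 bytes: K' = af 00 00 00.
XOR each byte with 0x5c: af⊕5c=f3, 00⊕5c=5c, 00⊕5c=5c, 00⊕5c=5c.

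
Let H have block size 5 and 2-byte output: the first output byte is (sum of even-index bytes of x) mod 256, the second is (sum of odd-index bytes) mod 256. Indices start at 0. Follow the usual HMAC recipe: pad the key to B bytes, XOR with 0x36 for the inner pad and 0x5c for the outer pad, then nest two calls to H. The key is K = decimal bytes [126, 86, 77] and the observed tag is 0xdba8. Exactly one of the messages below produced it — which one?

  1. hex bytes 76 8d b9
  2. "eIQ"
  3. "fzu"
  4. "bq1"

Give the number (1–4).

Key decimal bytes [126, 86, 77] = 7e 56 4d is 3 bytes ≤ B = 5; zero-pad to 5 bytes: K' = 7e 56 4d 00 00.
K' ⊕ ipad = 48 60 7b 36 36; K' ⊕ opad = 22 0a 11 5c 5c.
m1: inner = H(48 60 7b 36 36 76 8d b9) = 86 c5; tag = H(22 0a 11 5c 5c 86 c5) = 54ec
m2: inner = H(48 60 7b 36 36 65 49 51) = 42 4c; tag = H(22 0a 11 5c 5c 42 4c) = dba8 ← matches
m3: inner = H(48 60 7b 36 36 66 7a 75) = 73 71; tag = H(22 0a 11 5c 5c 73 71) = 00d9
m4: inner = H(48 60 7b 36 36 62 71 31) = 6a 29; tag = H(22 0a 11 5c 5c 6a 29) = b8d0

2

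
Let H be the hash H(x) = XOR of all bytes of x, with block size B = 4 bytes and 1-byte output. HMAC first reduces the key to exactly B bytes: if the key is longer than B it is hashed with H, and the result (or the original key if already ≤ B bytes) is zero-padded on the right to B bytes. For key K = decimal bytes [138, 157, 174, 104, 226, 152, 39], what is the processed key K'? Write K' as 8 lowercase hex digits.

8c000000

|K| = 7 > B = 4, so first hash the key.
H(K): XOR 8a⊕9d⊕ae⊕68⊕e2⊕98⊕27 = 8c.
Zero-pad H(K) = 8c to 4 bytes: K' = 8c 00 00 00.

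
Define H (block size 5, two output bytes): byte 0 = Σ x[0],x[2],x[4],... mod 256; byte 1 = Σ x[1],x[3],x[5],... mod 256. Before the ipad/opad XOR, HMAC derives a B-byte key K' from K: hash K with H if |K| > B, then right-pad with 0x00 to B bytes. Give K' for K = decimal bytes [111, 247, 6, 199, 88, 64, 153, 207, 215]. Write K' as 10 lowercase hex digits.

3dcd000000

|K| = 9 > B = 5, so first hash the key.
H(K): even-index sum = 573 mod 256 = 61; odd-index sum = 717 mod 256 = 205 → 3d cd.
Zero-pad H(K) = 3d cd to 5 bytes: K' = 3d cd 00 00 00.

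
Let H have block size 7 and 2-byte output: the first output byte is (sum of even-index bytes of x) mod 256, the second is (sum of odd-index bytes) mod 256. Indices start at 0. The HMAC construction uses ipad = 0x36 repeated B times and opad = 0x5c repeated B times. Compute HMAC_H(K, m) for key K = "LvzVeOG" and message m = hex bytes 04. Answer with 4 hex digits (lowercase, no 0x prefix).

a7d1

Key "LvzVeOG" = 4c 76 7a 56 65 4f 47 is exactly B = 7 bytes: K' = 4c 76 7a 56 65 4f 47.
K' ⊕ ipad = 7a 40 4c 60 53 79 71.  K' ⊕ opad = 10 2a 26 0a 39 13 1b.
Inner input = (K'⊕ipad) ∥ m = 7a 40 4c 60 53 79 71 ∥ 04.
Inner hash: even-index sum = 394 mod 256 = 138; odd-index sum = 285 mod 256 = 29 → 8a 1d.
Outer input = (K'⊕opad) ∥ inner = 10 2a 26 0a 39 13 1b ∥ 8a 1d.
Outer hash (tag): even-index sum = 167 mod 256 = 167; odd-index sum = 209 mod 256 = 209 → a7 d1.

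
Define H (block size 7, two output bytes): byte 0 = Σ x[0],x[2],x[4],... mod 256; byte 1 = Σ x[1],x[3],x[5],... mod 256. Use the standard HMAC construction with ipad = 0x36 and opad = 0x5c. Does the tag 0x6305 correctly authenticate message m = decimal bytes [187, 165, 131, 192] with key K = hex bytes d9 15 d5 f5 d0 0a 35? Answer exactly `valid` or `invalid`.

Key hex bytes d9 15 d5 f5 d0 0a 35 is exactly B = 7 bytes: K' = d9 15 d5 f5 d0 0a 35.
K' ⊕ ipad = ef 23 e3 c3 e6 3c 03; K' ⊕ opad = 85 49 89 a9 8c 56 69.
Inner hash: even-index sum = 1056 mod 256 = 32; odd-index sum = 608 mod 256 = 96 → 20 60.
Outer hash (recomputed tag): even-index sum = 611 mod 256 = 99; odd-index sum = 360 mod 256 = 104 → 63 68.
Recomputed tag = 6368; claimed = 6305 → mismatch.

invalid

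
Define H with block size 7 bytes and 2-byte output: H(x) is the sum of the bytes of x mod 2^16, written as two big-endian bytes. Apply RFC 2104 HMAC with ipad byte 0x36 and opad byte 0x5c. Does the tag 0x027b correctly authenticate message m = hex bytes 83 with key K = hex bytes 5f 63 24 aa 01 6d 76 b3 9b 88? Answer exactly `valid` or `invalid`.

Key hex bytes 5f 63 24 aa 01 6d 76 b3 9b 88 is 10 bytes > B = 7, so hash it first: H(key) = 04 4a, then zero-pad to 7 bytes: K' = 04 4a 00 00 00 00 00.
K' ⊕ ipad = 32 7c 36 36 36 36 36; K' ⊕ opad = 58 16 5c 5c 5c 5c 5c.
Inner hash: sum = 50+124+54+54+54+54+54+131 = 575 → 02 3f.
Outer hash (recomputed tag): sum = 88+22+92+92+92+92+92+2+63 = 635 → 02 7b.
Recomputed tag = 027b; claimed = 027b → match.

valid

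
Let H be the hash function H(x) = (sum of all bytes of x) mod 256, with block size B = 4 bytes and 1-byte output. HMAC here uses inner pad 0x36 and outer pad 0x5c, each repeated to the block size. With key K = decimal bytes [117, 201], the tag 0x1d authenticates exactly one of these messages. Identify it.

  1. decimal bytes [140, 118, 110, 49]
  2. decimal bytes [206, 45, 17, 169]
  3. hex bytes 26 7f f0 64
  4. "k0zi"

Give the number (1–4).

3

Key decimal bytes [117, 201] = 75 c9 is 2 bytes ≤ B = 4; zero-pad to 4 bytes: K' = 75 c9 00 00.
K' ⊕ ipad = 43 ff 36 36; K' ⊕ opad = 29 95 5c 5c.
m1: inner = H(43 ff 36 36 8c 76 6e 31) = 4f; tag = H(29 95 5c 5c 4f) = c5
m2: inner = H(43 ff 36 36 ce 2d 11 a9) = 63; tag = H(29 95 5c 5c 63) = d9
m3: inner = H(43 ff 36 36 26 7f f0 64) = a7; tag = H(29 95 5c 5c a7) = 1d ← matches
m4: inner = H(43 ff 36 36 6b 30 7a 69) = 2c; tag = H(29 95 5c 5c 2c) = a2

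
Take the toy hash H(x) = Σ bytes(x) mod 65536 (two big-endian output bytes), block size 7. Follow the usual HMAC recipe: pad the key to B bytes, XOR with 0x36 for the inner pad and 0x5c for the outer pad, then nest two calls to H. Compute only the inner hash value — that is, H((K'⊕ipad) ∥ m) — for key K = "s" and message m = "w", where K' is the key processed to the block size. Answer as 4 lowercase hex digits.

Key "s" = 73 is 1 byte ≤ B = 7; zero-pad to 7 bytes: K' = 73 00 00 00 00 00 00.
K' ⊕ ipad = 45 36 36 36 36 36 36.
Inner input = 45 36 36 36 36 36 36 ∥ 77.
Inner hash: sum = 69+54+54+54+54+54+54+119 = 512 → 02 00.

0200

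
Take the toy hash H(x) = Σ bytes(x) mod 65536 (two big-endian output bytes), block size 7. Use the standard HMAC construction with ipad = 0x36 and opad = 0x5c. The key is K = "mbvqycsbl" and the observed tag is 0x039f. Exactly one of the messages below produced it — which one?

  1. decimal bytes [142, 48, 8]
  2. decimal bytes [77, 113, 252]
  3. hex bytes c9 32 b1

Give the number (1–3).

2

Key "mbvqycsbl" = 6d 62 76 71 79 63 73 62 6c is 9 bytes > B = 7, so hash it first: H(key) = 03 d3, then zero-pad to 7 bytes: K' = 03 d3 00 00 00 00 00.
K' ⊕ ipad = 35 e5 36 36 36 36 36; K' ⊕ opad = 5f 8f 5c 5c 5c 5c 5c.
m1: inner = H(35 e5 36 36 36 36 36 8e 30 08) = 02 ee; tag = H(5f 8f 5c 5c 5c 5c 5c 02 ee) = 03aa
m2: inner = H(35 e5 36 36 36 36 36 4d 71 fc) = 03 e2; tag = H(5f 8f 5c 5c 5c 5c 5c 03 e2) = 039f ← matches
m3: inner = H(35 e5 36 36 36 36 36 c9 32 b1) = 03 d4; tag = H(5f 8f 5c 5c 5c 5c 5c 03 d4) = 0391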